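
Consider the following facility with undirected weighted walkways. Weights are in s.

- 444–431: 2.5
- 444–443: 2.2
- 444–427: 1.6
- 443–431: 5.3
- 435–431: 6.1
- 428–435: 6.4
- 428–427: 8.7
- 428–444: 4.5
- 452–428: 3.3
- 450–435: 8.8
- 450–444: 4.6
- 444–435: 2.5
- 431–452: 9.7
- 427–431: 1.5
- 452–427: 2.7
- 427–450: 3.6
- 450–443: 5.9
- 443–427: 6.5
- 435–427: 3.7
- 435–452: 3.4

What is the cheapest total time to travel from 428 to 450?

9.1 s

Compare a few routes:
428 - 444 - 450: 4.5+4.6 = 9.1
428 - 452 - 427 - 450: 3.3+2.7+3.6 = 9.6
The minimum is 9.1 s via 428 - 444 - 450.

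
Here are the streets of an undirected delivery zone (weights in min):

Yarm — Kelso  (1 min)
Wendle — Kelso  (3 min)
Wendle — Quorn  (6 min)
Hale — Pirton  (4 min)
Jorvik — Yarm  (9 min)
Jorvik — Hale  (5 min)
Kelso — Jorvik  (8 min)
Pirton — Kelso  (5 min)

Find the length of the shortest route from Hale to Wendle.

Compare a few routes:
Hale → Jorvik → Yarm → Kelso → Wendle: 5+9+1+3 = 18
Hale → Pirton → Kelso → Wendle: 4+5+3 = 12
Hale → Jorvik → Kelso → Wendle: 5+8+3 = 16
The minimum is 12 min via Hale → Pirton → Kelso → Wendle.

12 min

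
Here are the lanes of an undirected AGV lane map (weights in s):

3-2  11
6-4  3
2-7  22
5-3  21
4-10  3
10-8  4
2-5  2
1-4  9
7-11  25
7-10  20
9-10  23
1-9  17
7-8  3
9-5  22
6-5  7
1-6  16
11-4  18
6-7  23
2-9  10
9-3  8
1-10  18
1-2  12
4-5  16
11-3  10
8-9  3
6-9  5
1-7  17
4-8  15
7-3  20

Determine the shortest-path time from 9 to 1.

Enumerating some paths:
9 - 6 - 1: 5+16 = 21
9 - 1: 17 = 17
9 - 2 - 1: 10+12 = 22
9 - 8 - 10 - 4 - 1: 3+4+3+9 = 19
Cheapest is 9 - 1 at 17 s.

17 s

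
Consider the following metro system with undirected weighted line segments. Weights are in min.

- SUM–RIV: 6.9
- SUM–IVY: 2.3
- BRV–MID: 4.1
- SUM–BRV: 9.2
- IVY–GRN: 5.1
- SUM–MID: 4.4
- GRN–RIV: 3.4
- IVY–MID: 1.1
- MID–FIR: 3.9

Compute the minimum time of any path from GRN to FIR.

10.1 min

Running Dijkstra from GRN:
GRN: 0
RIV: 3.4  (via GRN)
IVY: 5.1  (via GRN)
MID: 6.2  (via IVY)
SUM: 7.4  (via IVY)
FIR: 10.1  (via MID)
Shortest route: GRN–IVY–MID–FIR = 10.1 min.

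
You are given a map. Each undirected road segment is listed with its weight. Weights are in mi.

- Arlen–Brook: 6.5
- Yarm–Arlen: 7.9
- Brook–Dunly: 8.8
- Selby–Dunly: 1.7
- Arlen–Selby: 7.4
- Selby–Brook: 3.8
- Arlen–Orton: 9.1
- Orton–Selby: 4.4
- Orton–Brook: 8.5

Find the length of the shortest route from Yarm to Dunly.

Shortest distances from Yarm:
Yarm: 0
Arlen: 7.9  (via Yarm)
Brook: 14.4  (via Arlen)
Selby: 15.3  (via Arlen)
Dunly: 17  (via Selby)
Shortest route: Yarm → Arlen → Selby → Dunly = 17 mi.

17 mi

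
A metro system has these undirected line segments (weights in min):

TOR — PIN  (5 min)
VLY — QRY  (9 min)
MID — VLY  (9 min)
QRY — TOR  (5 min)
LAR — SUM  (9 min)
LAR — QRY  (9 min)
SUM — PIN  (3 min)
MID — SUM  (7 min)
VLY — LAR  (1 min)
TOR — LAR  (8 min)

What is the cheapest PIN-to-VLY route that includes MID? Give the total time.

19 min

Best PIN to MID: PIN–SUM–MID costing 10
Shortest MID→VLY: MID–VLY = 9
Total via MID: 10 + 9 = 19 min.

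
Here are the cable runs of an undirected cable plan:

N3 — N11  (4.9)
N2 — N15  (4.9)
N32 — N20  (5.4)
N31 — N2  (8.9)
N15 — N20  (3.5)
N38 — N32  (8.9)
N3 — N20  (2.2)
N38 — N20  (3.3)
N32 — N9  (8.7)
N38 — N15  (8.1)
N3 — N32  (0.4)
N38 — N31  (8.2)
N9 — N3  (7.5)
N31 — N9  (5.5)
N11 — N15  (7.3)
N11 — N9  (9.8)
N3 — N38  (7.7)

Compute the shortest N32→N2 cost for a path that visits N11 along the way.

17.5

Shortest N32→N11: N32 → N3 → N11 = 5.3
Shortest N11→N2: N11 → N15 → N2 = 12.2
Total via N11: 5.3 + 12.2 = 17.5.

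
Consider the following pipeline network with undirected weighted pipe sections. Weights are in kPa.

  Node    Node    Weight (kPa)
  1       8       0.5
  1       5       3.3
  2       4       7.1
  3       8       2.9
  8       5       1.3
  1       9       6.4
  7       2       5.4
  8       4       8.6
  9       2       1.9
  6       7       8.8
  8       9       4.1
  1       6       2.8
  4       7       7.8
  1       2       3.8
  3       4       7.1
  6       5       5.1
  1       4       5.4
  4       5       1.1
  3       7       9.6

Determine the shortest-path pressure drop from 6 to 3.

6.2 kPa

Enumerating some paths:
6 - 5 - 8 - 3: 5.1+1.3+2.9 = 9.3
6 - 1 - 8 - 3: 2.8+0.5+2.9 = 6.2
Cheapest is 6 - 1 - 8 - 3 at 6.2 kPa.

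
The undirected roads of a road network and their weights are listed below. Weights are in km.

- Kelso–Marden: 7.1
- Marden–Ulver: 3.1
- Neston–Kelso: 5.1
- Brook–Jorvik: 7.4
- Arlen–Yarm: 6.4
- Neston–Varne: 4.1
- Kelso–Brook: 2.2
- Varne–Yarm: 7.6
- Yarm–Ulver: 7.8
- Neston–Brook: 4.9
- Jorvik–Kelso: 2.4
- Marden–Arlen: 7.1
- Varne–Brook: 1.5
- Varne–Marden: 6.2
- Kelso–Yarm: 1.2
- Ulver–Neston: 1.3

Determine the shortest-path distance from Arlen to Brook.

9.8 km

Settle nodes by increasing distance from Arlen:
Arlen: 0
Yarm: 6.4  (via Arlen)
Marden: 7.1  (via Arlen)
Kelso: 7.6  (via Yarm)
Brook: 9.8  (via Kelso)
Shortest route: Arlen–Yarm–Kelso–Brook = 9.8 km.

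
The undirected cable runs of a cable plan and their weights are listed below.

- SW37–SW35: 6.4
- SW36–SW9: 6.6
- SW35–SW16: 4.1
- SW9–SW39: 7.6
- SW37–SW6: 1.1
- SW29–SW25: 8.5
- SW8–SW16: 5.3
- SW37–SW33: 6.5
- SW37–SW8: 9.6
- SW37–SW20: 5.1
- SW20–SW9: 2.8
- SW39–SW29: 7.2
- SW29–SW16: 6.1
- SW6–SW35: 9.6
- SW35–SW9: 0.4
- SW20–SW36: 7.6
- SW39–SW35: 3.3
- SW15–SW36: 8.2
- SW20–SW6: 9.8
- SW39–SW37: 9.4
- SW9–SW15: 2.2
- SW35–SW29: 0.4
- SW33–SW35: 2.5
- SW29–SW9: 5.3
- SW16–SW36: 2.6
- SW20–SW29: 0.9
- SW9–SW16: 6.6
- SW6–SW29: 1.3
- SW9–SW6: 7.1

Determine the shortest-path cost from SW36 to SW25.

Enumerating some paths:
SW36 - SW16 - SW35 - SW29 - SW25: 2.6+4.1+0.4+8.5 = 15.6
SW36 - SW20 - SW29 - SW25: 7.6+0.9+8.5 = 17
SW36 - SW16 - SW29 - SW25: 2.6+6.1+8.5 = 17.2
SW36 - SW9 - SW35 - SW29 - SW25: 6.6+0.4+0.4+8.5 = 15.9
The minimum is 15.6 via SW36 - SW16 - SW35 - SW29 - SW25.

15.6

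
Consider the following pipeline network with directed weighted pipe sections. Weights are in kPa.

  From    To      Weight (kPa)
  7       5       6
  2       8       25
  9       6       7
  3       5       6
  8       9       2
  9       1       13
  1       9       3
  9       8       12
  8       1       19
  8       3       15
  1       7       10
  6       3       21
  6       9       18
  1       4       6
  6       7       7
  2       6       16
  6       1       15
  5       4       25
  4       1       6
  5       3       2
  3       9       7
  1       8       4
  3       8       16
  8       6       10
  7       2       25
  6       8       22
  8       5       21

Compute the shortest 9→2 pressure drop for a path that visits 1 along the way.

48 kPa

Shortest 9→1: 9 → 1 = 13
Shortest 1→2: 1 → 7 → 2 = 35
Total via 1: 13 + 35 = 48 kPa.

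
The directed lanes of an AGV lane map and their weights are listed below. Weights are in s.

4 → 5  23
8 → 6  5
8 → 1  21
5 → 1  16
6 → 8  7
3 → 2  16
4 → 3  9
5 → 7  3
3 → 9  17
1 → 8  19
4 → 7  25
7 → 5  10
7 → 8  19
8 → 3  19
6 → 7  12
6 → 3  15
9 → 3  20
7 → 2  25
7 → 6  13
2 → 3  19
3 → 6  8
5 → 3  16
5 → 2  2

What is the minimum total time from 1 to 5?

46 s

Settle nodes by increasing distance from 1:
1: 0
8: 19  (via 1)
6: 24  (via 8)
7: 36  (via 6)
3: 38  (via 8)
5: 46  (via 7)
Shortest route: 1 → 8 → 6 → 7 → 5 = 46 s.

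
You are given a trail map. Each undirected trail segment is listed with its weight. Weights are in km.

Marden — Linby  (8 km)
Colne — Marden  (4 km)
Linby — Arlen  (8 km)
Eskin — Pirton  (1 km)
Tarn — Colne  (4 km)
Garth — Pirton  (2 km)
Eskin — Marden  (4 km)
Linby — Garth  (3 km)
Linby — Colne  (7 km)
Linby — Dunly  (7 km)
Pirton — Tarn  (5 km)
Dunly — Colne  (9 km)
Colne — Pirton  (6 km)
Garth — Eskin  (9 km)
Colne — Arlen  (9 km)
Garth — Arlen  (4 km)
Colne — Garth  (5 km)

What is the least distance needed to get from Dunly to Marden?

Compare a few routes:
Dunly → Colne → Marden: 9+4 = 13
Dunly → Linby → Marden: 7+8 = 15
The minimum is 13 km via Dunly → Colne → Marden.

13 km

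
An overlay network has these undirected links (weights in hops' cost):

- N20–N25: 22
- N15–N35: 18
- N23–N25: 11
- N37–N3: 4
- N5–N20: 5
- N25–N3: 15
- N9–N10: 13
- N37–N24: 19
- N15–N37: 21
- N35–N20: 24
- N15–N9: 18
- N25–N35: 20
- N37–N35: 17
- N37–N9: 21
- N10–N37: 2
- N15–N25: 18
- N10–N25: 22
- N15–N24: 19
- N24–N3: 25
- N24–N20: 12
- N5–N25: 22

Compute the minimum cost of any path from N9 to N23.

45 hops' cost

Candidate routes:
N9 → N10 → N25 → N23: 13+22+11 = 46
N9 → N15 → N25 → N23: 18+18+11 = 47
N9 → N37 → N3 → N25 → N23: 21+4+15+11 = 51
N9 → N10 → N37 → N3 → N25 → N23: 13+2+4+15+11 = 45
Cheapest is N9 → N10 → N37 → N3 → N25 → N23 at 45 hops' cost.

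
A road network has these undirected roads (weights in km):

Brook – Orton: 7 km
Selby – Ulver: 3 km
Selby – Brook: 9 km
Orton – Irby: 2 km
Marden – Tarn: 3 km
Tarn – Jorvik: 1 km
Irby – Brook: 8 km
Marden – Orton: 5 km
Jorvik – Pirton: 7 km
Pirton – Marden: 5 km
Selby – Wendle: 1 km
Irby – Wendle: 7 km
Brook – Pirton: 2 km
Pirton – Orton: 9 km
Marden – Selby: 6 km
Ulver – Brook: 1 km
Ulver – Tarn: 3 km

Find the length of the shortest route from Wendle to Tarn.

7 km

Shortest distances from Wendle:
Wendle: 0
Selby: 1  (via Wendle)
Ulver: 4  (via Selby)
Brook: 5  (via Ulver)
Pirton: 7  (via Brook)
Marden: 7  (via Selby)
Irby: 7  (via Wendle)
Tarn: 7  (via Ulver)
Shortest route: Wendle → Selby → Ulver → Tarn = 7 km.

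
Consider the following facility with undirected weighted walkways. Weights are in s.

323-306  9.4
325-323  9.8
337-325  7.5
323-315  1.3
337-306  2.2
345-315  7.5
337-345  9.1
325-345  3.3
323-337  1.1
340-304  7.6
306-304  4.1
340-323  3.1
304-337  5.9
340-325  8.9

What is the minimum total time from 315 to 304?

8.3 s

Compare a few routes:
315 → 323 → 340 → 304: 1.3+3.1+7.6 = 12
315 → 323 → 337 → 306 → 304: 1.3+1.1+2.2+4.1 = 8.7
315 → 323 → 306 → 304: 1.3+9.4+4.1 = 14.8
315 → 323 → 337 → 304: 1.3+1.1+5.9 = 8.3
The minimum is 8.3 s via 315 → 323 → 337 → 304.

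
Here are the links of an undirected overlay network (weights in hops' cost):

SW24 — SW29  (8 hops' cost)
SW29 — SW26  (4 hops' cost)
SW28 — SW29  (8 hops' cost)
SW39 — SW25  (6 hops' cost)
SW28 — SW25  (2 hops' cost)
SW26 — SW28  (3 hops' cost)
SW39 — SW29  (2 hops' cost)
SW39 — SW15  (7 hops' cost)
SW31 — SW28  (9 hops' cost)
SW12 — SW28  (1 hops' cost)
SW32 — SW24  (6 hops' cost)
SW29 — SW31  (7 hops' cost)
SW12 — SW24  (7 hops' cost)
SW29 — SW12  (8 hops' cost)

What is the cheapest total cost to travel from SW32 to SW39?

Enumerating some paths:
SW32–SW24–SW29–SW39: 6+8+2 = 16
SW32–SW24–SW12–SW28–SW25–SW39: 6+7+1+2+6 = 22
SW32–SW24–SW12–SW29–SW39: 6+7+8+2 = 23
Cheapest is SW32–SW24–SW29–SW39 at 16 hops' cost.

16 hops' cost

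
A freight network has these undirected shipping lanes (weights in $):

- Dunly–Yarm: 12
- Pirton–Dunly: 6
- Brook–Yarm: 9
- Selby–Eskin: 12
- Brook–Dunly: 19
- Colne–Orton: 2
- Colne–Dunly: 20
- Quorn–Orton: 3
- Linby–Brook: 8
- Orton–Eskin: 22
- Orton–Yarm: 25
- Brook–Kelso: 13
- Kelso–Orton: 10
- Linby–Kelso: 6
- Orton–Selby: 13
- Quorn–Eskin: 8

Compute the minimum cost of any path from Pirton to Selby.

$41

Compare a few routes:
Pirton–Dunly–Yarm–Orton–Selby: 6+12+25+13 = 56
Pirton–Dunly–Colne–Orton–Selby: 6+20+2+13 = 41
Pirton–Dunly–Colne–Orton–Quorn–Eskin–Selby: 6+20+2+3+8+12 = 51
Pirton–Dunly–Brook–Kelso–Orton–Selby: 6+19+13+10+13 = 61
Cheapest is Pirton–Dunly–Colne–Orton–Selby at $41.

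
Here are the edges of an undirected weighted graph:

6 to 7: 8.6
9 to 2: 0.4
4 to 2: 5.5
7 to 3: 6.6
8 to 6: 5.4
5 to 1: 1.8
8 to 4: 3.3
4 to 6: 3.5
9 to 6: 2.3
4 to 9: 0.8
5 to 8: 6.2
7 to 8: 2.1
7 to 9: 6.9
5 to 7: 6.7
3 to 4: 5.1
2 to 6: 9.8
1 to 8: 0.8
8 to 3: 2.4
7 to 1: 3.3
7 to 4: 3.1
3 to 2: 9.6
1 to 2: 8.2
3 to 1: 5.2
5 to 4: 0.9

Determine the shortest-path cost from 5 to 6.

Running Dijkstra from 5:
5: 0
4: 0.9  (via 5)
9: 1.7  (via 4)
1: 1.8  (via 5)
2: 2.1  (via 9)
8: 2.6  (via 1)
6: 4  (via 9)
Shortest route: 5 → 4 → 9 → 6 = 4.

4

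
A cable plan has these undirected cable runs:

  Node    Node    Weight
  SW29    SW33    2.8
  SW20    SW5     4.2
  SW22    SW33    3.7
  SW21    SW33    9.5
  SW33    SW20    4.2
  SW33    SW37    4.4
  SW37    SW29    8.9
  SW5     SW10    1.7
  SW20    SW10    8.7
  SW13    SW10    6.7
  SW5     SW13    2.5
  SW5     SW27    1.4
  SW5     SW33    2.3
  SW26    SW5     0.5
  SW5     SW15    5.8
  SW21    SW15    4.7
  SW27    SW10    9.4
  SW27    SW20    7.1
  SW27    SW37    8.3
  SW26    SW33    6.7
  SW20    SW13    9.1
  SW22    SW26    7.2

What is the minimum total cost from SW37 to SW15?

12.5

Enumerating some paths:
SW37 - SW33 - SW26 - SW5 - SW15: 4.4+6.7+0.5+5.8 = 17.4
SW37 - SW27 - SW5 - SW15: 8.3+1.4+5.8 = 15.5
SW37 - SW33 - SW5 - SW15: 4.4+2.3+5.8 = 12.5
Cheapest is SW37 - SW33 - SW5 - SW15 at 12.5.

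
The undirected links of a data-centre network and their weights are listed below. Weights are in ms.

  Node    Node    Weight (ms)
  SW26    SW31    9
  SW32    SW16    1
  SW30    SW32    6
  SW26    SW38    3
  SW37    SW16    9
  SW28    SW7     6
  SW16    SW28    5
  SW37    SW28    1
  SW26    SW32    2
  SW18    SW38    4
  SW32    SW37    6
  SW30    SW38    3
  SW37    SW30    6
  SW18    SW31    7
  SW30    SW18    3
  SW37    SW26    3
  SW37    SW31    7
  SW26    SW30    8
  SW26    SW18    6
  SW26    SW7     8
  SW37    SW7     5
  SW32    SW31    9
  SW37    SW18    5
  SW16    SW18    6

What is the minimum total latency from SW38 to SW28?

7 ms

Shortest distances from SW38:
SW38: 0
SW26: 3  (via SW38)
SW30: 3  (via SW38)
SW18: 4  (via SW38)
SW32: 5  (via SW26)
SW16: 6  (via SW32)
SW37: 6  (via SW26)
SW28: 7  (via SW37)
Shortest route: SW38–SW26–SW37–SW28 = 7 ms.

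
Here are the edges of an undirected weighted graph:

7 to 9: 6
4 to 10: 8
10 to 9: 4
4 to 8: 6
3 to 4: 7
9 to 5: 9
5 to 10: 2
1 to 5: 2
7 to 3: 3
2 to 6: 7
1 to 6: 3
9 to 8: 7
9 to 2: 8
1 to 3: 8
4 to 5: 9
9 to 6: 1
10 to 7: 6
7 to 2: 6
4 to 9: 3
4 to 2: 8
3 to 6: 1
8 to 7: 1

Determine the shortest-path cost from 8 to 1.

8

Enumerating some paths:
8 → 7 → 3 → 6 → 1: 1+3+1+3 = 8
8 → 9 → 6 → 1: 7+1+3 = 11
8 → 7 → 10 → 5 → 1: 1+6+2+2 = 11
The minimum is 8 via 8 → 7 → 3 → 6 → 1.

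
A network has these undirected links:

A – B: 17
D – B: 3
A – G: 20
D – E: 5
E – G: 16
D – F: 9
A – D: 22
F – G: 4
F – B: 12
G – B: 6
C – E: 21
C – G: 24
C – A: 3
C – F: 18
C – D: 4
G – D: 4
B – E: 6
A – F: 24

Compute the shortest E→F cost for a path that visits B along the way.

16

Shortest E→B: E → B = 6
Best B to F: B → G → F costing 10
Total via B: 6 + 10 = 16.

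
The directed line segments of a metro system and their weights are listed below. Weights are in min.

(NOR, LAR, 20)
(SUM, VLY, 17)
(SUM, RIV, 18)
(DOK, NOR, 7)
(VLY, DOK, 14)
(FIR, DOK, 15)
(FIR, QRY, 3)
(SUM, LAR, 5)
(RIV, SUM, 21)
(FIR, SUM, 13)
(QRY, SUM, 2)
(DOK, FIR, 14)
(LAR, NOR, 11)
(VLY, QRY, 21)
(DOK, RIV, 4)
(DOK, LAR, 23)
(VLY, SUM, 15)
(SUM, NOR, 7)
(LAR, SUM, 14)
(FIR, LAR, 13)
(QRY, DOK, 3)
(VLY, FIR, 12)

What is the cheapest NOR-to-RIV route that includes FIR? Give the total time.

Shortest NOR→FIR: NOR–LAR–SUM–VLY–FIR = 63
Best FIR to RIV: FIR–QRY–DOK–RIV costing 10
Total via FIR: 63 + 10 = 73 min.

73 min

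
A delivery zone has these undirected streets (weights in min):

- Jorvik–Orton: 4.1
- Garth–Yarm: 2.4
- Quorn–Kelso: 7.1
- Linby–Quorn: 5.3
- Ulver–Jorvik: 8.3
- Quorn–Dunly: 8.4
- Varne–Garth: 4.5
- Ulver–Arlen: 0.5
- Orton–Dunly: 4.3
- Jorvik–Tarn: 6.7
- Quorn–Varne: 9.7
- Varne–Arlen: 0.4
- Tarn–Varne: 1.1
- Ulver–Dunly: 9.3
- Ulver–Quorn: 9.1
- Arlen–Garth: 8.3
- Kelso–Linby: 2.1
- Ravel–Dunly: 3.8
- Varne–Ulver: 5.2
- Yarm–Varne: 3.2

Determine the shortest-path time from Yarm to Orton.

15.1 min

Running Dijkstra from Yarm:
Yarm: 0
Garth: 2.4  (via Yarm)
Varne: 3.2  (via Yarm)
Arlen: 3.6  (via Varne)
Ulver: 4.1  (via Arlen)
Tarn: 4.3  (via Varne)
Jorvik: 11  (via Tarn)
Quorn: 12.9  (via Varne)
Dunly: 13.4  (via Ulver)
Orton: 15.1  (via Jorvik)
Shortest route: Yarm → Varne → Tarn → Jorvik → Orton = 15.1 min.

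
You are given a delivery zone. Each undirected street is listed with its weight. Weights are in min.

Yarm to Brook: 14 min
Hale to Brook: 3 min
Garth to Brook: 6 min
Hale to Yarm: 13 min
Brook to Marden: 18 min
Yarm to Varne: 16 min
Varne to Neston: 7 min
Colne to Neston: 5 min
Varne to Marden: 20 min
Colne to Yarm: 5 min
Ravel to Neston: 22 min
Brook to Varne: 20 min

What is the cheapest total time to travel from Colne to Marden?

Settle nodes by increasing distance from Colne:
Colne: 0
Yarm: 5  (via Colne)
Neston: 5  (via Colne)
Varne: 12  (via Neston)
Hale: 18  (via Yarm)
Brook: 19  (via Yarm)
Garth: 25  (via Brook)
Ravel: 27  (via Neston)
Marden: 32  (via Varne)
Shortest route: Colne–Neston–Varne–Marden = 32 min.

32 min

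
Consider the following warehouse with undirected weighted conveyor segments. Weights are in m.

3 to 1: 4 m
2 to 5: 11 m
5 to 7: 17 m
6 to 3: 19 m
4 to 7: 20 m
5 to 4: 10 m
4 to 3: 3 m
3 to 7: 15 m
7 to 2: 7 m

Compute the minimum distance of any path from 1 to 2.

26 m

Running Dijkstra from 1:
1: 0
3: 4  (via 1)
4: 7  (via 3)
5: 17  (via 4)
7: 19  (via 3)
6: 23  (via 3)
2: 26  (via 7)
Shortest route: 1 → 3 → 7 → 2 = 26 m.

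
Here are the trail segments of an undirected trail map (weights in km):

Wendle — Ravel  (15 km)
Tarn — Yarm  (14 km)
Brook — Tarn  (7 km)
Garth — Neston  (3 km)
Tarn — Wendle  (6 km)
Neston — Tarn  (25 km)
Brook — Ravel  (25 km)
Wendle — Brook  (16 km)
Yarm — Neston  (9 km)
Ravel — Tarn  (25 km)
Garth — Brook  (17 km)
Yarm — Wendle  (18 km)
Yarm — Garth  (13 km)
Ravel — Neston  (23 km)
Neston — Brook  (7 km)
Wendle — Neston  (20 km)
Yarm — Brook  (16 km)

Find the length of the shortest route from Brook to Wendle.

13 km

Candidate routes:
Brook–Tarn–Wendle: 7+6 = 13
Brook–Wendle: 16 = 16
The minimum is 13 km via Brook–Tarn–Wendle.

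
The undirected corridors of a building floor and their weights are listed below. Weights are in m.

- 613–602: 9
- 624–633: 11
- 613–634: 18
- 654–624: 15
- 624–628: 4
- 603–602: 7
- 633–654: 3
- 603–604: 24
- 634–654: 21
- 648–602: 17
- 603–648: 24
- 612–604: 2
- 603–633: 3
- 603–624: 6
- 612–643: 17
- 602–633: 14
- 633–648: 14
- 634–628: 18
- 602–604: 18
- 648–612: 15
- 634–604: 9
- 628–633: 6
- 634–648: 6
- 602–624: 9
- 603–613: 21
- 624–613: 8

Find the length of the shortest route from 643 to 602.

Settle nodes by increasing distance from 643:
643: 0
612: 17  (via 643)
604: 19  (via 612)
634: 28  (via 604)
648: 32  (via 612)
602: 37  (via 604)
Shortest route: 643 → 612 → 604 → 602 = 37 m.

37 m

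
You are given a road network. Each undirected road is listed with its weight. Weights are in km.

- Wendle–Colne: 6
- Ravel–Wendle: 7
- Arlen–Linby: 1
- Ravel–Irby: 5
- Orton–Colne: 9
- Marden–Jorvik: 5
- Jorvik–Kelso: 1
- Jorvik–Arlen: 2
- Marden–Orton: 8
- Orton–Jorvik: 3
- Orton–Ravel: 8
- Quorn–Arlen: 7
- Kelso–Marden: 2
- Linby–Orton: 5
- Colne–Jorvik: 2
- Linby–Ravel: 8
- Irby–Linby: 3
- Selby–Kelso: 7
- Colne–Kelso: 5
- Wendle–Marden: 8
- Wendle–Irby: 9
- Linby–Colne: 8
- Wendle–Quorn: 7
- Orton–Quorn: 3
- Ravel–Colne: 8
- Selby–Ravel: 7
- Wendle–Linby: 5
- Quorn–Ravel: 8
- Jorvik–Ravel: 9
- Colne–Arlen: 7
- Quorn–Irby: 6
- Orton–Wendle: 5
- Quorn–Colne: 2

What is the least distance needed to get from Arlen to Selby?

Shortest distances from Arlen:
Arlen: 0
Linby: 1  (via Arlen)
Jorvik: 2  (via Arlen)
Kelso: 3  (via Jorvik)
Irby: 4  (via Linby)
Colne: 4  (via Jorvik)
Marden: 5  (via Kelso)
Orton: 5  (via Jorvik)
Wendle: 6  (via Linby)
Quorn: 6  (via Colne)
Ravel: 9  (via Linby)
Selby: 10  (via Kelso)
Shortest route: Arlen–Jorvik–Kelso–Selby = 10 km.

10 km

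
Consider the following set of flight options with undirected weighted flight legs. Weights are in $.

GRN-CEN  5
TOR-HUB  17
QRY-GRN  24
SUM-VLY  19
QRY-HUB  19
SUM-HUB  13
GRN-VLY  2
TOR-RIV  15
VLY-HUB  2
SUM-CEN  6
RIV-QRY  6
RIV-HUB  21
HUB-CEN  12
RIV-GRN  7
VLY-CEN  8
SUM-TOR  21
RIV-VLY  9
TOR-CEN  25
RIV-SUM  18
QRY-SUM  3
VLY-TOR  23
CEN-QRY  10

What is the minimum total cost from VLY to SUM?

$13

Shortest distances from VLY:
VLY: 0
GRN: 2  (via VLY)
HUB: 2  (via VLY)
CEN: 7  (via GRN)
RIV: 9  (via VLY)
SUM: 13  (via CEN)
Shortest route: VLY → GRN → CEN → SUM = $13.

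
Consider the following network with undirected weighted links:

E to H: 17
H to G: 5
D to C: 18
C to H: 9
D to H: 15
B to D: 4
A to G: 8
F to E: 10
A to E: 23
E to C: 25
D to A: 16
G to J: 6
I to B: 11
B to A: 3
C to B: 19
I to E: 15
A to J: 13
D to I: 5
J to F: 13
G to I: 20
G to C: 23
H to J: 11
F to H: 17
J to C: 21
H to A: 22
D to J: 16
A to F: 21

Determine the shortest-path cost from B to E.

24

Candidate routes:
B–A–G–H–E: 3+8+5+17 = 33
B–D–I–E: 4+5+15 = 24
B–I–E: 11+15 = 26
B–A–E: 3+23 = 26
The minimum is 24 via B–D–I–E.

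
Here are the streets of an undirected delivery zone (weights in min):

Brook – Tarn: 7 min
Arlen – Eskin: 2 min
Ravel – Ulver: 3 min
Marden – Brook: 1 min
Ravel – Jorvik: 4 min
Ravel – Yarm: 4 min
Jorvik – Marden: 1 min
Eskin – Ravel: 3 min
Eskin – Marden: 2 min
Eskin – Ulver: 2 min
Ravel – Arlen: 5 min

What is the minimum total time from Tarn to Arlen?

12 min

Settle nodes by increasing distance from Tarn:
Tarn: 0
Brook: 7  (via Tarn)
Marden: 8  (via Brook)
Jorvik: 9  (via Marden)
Eskin: 10  (via Marden)
Arlen: 12  (via Eskin)
Shortest route: Tarn → Brook → Marden → Eskin → Arlen = 12 min.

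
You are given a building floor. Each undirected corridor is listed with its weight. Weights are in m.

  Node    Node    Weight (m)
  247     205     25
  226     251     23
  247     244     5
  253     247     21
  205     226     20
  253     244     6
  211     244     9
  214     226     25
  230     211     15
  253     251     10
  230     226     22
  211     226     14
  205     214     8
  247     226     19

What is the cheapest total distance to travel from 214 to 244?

Running Dijkstra from 214:
214: 0
205: 8  (via 214)
226: 25  (via 214)
247: 33  (via 205)
244: 38  (via 247)
Shortest route: 214 → 205 → 247 → 244 = 38 m.

38 m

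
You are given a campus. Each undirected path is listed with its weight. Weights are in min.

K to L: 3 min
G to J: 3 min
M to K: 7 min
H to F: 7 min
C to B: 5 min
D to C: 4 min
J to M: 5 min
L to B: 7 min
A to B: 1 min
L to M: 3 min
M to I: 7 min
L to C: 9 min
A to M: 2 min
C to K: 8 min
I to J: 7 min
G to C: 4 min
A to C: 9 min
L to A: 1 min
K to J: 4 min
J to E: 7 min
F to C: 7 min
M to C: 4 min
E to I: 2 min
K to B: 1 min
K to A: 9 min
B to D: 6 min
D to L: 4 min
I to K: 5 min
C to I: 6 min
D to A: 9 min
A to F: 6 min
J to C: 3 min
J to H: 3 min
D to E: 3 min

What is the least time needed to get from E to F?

Candidate routes:
E - I - C - F: 2+6+7 = 15
E - D - C - F: 3+4+7 = 14
E - D - B - A - F: 3+6+1+6 = 16
E - I - K - B - A - F: 2+5+1+1+6 = 15
Cheapest is E - D - C - F at 14 min.

14 min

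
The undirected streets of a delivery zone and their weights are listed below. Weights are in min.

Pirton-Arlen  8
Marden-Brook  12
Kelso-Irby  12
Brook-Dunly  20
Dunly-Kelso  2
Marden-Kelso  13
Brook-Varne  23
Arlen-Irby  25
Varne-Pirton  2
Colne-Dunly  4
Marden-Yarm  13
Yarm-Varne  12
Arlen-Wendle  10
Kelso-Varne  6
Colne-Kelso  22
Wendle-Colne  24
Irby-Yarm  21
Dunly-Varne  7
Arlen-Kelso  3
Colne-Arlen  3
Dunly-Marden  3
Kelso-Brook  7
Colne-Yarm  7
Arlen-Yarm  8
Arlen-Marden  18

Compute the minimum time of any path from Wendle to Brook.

Candidate routes:
Wendle → Arlen → Kelso → Brook: 10+3+7 = 20
Wendle → Arlen → Colne → Dunly → Kelso → Brook: 10+3+4+2+7 = 26
The minimum is 20 min via Wendle → Arlen → Kelso → Brook.

20 min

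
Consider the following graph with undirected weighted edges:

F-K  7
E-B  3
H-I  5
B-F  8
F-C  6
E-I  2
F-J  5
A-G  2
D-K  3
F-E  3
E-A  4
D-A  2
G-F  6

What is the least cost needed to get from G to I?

8

Candidate routes:
G - A - D - K - F - E - I: 2+2+3+7+3+2 = 19
G - F - E - I: 6+3+2 = 11
G - A - E - I: 2+4+2 = 8
The minimum is 8 via G - A - E - I.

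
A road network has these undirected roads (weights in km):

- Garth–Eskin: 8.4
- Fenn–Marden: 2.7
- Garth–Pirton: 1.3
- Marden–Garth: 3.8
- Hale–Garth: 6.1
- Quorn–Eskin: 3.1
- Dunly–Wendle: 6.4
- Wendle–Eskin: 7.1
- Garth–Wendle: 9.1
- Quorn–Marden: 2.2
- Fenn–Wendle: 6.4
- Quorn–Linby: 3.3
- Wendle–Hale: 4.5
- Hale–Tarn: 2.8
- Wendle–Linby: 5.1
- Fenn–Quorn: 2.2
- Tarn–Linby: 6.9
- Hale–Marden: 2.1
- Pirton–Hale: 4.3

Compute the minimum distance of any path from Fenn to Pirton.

Compare a few routes:
Fenn - Marden - Garth - Pirton: 2.7+3.8+1.3 = 7.8
Fenn - Marden - Hale - Pirton: 2.7+2.1+4.3 = 9.1
Fenn - Quorn - Marden - Garth - Pirton: 2.2+2.2+3.8+1.3 = 9.5
Fenn - Quorn - Marden - Hale - Pirton: 2.2+2.2+2.1+4.3 = 10.8
The minimum is 7.8 km via Fenn - Marden - Garth - Pirton.

7.8 km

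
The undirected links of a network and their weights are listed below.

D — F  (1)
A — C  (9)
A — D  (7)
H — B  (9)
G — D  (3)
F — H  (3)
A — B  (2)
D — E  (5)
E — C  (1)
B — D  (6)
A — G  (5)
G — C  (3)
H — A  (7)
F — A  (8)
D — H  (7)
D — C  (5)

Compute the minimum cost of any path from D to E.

Enumerating some paths:
D → E: 5 = 5
D → C → E: 5+1 = 6
Cheapest is D → E at 5.

5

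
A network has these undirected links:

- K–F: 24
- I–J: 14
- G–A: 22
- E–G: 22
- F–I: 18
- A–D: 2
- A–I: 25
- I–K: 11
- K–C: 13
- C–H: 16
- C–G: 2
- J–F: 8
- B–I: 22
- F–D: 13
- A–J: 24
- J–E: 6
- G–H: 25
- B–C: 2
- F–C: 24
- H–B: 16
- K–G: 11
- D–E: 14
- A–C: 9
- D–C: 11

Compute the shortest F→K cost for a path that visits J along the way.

Shortest F→J: F–J = 8
Shortest J→K: J–I–K = 25
Total via J: 8 + 25 = 33.

33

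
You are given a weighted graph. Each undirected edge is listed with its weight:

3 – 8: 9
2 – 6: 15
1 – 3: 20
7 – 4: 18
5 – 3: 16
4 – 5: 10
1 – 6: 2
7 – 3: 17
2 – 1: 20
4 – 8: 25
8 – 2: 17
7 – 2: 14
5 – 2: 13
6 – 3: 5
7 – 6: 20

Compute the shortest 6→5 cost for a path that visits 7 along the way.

47

Shortest 6→7: 6 → 7 = 20
Best 7 to 5: 7 → 2 → 5 costing 27
Total via 7: 20 + 27 = 47.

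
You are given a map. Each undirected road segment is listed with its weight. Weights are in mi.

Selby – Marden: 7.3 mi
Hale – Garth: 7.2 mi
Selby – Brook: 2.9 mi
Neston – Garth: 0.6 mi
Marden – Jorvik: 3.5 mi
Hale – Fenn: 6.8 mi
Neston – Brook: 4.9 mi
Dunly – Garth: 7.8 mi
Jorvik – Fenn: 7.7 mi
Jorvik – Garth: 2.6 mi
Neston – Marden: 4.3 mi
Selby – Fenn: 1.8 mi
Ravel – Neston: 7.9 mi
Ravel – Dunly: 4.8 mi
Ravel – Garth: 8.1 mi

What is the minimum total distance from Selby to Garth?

Shortest distances from Selby:
Selby: 0
Fenn: 1.8  (via Selby)
Brook: 2.9  (via Selby)
Marden: 7.3  (via Selby)
Neston: 7.8  (via Brook)
Garth: 8.4  (via Neston)
Shortest route: Selby → Brook → Neston → Garth = 8.4 mi.

8.4 mi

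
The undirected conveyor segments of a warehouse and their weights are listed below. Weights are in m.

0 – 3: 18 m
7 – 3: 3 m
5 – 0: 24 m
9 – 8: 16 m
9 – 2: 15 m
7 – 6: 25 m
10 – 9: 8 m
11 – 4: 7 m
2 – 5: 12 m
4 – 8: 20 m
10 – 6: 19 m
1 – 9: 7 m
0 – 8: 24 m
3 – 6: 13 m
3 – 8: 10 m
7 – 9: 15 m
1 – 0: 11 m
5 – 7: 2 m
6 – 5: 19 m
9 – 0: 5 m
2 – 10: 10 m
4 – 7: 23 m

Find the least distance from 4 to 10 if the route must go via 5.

Shortest 4→5: 4–7–5 = 25
Shortest 5→10: 5–2–10 = 22
Total via 5: 25 + 22 = 47 m.

47 m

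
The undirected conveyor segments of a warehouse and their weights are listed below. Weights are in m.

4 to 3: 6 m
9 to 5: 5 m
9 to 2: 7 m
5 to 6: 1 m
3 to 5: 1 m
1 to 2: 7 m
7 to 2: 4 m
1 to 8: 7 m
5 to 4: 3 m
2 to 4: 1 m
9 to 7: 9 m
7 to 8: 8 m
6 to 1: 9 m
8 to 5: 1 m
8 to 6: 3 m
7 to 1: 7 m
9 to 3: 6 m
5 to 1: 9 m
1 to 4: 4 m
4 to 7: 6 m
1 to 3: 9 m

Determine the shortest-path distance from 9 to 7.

9 m

Shortest distances from 9:
9: 0
5: 5  (via 9)
3: 6  (via 9)
6: 6  (via 5)
8: 6  (via 5)
2: 7  (via 9)
4: 8  (via 5)
7: 9  (via 9)
Shortest route: 9–7 = 9 m.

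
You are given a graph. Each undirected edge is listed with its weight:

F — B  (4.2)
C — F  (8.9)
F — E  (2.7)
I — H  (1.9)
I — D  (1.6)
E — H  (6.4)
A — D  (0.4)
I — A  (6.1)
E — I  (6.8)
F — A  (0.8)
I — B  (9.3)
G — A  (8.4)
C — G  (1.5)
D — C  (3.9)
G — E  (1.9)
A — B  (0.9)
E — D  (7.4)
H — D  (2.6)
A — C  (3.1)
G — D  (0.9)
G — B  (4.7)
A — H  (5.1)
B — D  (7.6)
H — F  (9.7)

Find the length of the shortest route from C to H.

Candidate routes:
C–G–D–I–H: 1.5+0.9+1.6+1.9 = 5.9
C–G–D–H: 1.5+0.9+2.6 = 5
Cheapest is C–G–D–H at 5.

5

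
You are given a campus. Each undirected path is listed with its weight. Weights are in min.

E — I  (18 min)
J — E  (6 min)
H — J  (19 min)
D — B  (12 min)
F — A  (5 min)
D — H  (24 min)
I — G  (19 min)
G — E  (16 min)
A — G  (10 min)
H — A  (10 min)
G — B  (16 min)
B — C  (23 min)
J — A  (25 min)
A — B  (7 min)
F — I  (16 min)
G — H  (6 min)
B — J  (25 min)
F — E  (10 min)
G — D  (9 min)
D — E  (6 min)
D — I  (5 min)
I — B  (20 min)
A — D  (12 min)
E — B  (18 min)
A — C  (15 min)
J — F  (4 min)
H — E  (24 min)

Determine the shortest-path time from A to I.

17 min

Running Dijkstra from A:
A: 0
F: 5  (via A)
B: 7  (via A)
J: 9  (via F)
G: 10  (via A)
H: 10  (via A)
D: 12  (via A)
C: 15  (via A)
E: 15  (via F)
I: 17  (via D)
Shortest route: A → D → I = 17 min.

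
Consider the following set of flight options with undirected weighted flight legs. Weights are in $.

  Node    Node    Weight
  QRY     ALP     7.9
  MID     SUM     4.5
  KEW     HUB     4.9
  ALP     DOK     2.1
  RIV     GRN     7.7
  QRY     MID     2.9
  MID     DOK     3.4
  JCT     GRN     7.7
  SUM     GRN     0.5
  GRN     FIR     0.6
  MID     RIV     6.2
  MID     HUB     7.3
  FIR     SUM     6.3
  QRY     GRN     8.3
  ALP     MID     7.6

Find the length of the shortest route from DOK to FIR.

$9

Running Dijkstra from DOK:
DOK: 0
ALP: 2.1  (via DOK)
MID: 3.4  (via DOK)
QRY: 6.3  (via MID)
SUM: 7.9  (via MID)
GRN: 8.4  (via SUM)
FIR: 9  (via GRN)
Shortest route: DOK → MID → SUM → GRN → FIR = $9.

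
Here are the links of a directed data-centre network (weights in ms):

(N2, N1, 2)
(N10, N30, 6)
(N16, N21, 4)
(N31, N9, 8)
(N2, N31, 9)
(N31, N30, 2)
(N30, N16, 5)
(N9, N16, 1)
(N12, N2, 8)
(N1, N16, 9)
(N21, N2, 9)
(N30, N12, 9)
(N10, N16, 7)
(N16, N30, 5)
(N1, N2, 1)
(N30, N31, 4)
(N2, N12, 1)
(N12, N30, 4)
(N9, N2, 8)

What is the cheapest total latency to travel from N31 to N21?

Compare a few routes:
N31–N9–N16–N21: 8+1+4 = 13
N31–N30–N16–N21: 2+5+4 = 11
Cheapest is N31–N30–N16–N21 at 11 ms.

11 ms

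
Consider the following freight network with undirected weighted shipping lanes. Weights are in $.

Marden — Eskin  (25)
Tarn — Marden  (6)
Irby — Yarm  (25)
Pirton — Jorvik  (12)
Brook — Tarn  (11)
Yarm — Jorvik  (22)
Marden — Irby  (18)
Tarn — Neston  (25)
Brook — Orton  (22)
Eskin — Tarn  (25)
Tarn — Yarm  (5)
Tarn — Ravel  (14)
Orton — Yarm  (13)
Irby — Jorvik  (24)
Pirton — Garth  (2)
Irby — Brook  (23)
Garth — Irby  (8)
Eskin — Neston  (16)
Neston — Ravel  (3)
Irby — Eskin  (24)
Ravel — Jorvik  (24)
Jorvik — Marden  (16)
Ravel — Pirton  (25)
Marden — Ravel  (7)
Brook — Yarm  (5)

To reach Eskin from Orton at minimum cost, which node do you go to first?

Yarm

Compare a few routes:
Orton - Yarm - Tarn - Eskin: 13+5+25 = 43
Orton - Yarm - Tarn - Marden - Eskin: 13+5+6+25 = 49
Cheapest is Orton - Yarm - Tarn - Eskin at $43.
So from Orton the first move is to Yarm.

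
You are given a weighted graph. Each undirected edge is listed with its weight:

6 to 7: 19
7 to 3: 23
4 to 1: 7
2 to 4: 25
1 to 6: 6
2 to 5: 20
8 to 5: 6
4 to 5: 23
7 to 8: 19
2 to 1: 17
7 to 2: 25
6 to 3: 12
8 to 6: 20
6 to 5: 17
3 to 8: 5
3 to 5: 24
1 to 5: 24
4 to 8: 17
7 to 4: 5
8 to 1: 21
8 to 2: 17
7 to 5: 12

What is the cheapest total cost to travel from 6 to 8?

17

Shortest distances from 6:
6: 0
1: 6  (via 6)
3: 12  (via 6)
4: 13  (via 1)
5: 17  (via 6)
8: 17  (via 3)
Shortest route: 6–3–8 = 17.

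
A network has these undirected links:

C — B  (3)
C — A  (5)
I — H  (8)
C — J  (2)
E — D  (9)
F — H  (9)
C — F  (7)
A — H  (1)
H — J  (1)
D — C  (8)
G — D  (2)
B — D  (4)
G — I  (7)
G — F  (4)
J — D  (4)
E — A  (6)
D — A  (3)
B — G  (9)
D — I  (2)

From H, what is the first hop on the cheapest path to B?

J

Candidate routes:
H → J → C → B: 1+2+3 = 6
H → A → D → B: 1+3+4 = 8
H → A → C → B: 1+5+3 = 9
Cheapest is H → J → C → B at 6.
So from H the first move is to J.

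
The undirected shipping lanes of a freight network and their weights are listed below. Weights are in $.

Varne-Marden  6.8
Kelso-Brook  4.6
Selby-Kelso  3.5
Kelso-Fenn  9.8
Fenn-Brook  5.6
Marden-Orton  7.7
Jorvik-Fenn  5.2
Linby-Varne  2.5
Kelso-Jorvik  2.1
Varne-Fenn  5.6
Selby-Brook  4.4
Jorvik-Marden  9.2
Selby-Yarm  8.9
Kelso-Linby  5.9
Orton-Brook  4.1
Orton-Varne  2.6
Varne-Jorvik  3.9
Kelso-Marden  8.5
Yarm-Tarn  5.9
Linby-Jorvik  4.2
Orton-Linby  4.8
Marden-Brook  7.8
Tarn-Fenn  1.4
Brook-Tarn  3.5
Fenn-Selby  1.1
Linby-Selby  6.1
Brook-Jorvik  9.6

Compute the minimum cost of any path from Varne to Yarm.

$12.9

Compare a few routes:
Varne - Fenn - Tarn - Yarm: 5.6+1.4+5.9 = 12.9
Varne - Fenn - Selby - Yarm: 5.6+1.1+8.9 = 15.6
Cheapest is Varne - Fenn - Tarn - Yarm at $12.9.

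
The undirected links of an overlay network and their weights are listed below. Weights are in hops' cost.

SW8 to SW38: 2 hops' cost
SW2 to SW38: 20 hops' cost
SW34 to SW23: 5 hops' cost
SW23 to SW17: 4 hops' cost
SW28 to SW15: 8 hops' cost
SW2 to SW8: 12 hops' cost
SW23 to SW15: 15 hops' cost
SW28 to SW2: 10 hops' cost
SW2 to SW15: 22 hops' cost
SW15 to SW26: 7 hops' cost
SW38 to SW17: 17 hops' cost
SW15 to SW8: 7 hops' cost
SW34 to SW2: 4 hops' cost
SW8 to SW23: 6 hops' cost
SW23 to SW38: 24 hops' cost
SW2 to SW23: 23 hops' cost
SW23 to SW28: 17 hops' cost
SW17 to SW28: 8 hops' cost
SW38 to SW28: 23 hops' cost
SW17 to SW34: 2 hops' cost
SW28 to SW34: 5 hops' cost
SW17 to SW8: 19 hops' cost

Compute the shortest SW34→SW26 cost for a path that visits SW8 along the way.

25 hops' cost

Shortest SW34→SW8: SW34 → SW23 → SW8 = 11
Shortest SW8→SW26: SW8 → SW15 → SW26 = 14
Total via SW8: 11 + 14 = 25 hops' cost.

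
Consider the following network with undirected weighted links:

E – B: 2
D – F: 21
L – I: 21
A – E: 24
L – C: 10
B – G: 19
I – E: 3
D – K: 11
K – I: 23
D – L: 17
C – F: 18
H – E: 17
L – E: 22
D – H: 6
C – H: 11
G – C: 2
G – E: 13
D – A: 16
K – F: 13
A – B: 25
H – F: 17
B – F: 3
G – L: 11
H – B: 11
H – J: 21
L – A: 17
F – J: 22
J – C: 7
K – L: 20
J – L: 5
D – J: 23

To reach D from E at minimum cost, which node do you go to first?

Enumerating some paths:
E → H → D: 17+6 = 23
E → B → F → D: 2+3+21 = 26
E → B → H → D: 2+11+6 = 19
Cheapest is E → B → H → D at 19.
So from E the first move is to B.

B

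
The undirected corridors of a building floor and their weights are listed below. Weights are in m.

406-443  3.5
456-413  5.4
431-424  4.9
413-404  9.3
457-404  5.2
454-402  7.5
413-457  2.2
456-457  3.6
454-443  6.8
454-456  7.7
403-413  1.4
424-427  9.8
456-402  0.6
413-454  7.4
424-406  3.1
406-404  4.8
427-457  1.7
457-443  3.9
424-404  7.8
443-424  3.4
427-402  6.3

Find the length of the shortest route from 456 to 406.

Candidate routes:
456 - 457 - 443 - 424 - 406: 3.6+3.9+3.4+3.1 = 14
456 - 457 - 404 - 406: 3.6+5.2+4.8 = 13.6
456 - 457 - 443 - 406: 3.6+3.9+3.5 = 11
Cheapest is 456 - 457 - 443 - 406 at 11 m.

11 m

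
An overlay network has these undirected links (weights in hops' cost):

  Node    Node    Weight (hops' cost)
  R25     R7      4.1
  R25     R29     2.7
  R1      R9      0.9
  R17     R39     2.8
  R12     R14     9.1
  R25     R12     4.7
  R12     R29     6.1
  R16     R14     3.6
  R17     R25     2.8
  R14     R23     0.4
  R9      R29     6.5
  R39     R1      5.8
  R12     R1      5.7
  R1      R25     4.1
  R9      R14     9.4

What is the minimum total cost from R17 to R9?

Running Dijkstra from R17:
R17: 0
R25: 2.8  (via R17)
R39: 2.8  (via R17)
R29: 5.5  (via R25)
R1: 6.9  (via R25)
R7: 6.9  (via R25)
R12: 7.5  (via R25)
R9: 7.8  (via R1)
Shortest route: R17 → R25 → R1 → R9 = 7.8 hops' cost.

7.8 hops' cost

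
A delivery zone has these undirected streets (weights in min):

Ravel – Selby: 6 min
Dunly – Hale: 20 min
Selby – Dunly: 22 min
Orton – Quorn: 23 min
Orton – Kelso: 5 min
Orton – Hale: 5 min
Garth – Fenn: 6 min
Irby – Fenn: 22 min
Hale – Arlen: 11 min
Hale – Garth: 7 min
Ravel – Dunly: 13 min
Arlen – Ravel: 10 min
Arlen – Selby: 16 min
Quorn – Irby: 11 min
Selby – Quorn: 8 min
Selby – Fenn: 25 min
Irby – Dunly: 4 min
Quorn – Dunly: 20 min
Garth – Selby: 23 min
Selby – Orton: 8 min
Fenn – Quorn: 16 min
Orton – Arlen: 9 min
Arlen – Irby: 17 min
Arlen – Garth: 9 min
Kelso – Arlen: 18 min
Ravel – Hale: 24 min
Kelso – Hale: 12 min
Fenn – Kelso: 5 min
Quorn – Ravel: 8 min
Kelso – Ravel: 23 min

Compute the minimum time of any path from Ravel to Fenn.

Enumerating some paths:
Ravel - Quorn - Fenn: 8+16 = 24
Ravel - Arlen - Garth - Fenn: 10+9+6 = 25
The minimum is 24 min via Ravel - Quorn - Fenn.

24 min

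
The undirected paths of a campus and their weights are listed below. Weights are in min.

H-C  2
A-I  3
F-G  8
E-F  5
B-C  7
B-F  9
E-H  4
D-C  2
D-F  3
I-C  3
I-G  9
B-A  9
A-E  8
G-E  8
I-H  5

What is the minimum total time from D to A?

8 min

Running Dijkstra from D:
D: 0
C: 2  (via D)
F: 3  (via D)
H: 4  (via C)
I: 5  (via C)
A: 8  (via I)
Shortest route: D–C–I–A = 8 min.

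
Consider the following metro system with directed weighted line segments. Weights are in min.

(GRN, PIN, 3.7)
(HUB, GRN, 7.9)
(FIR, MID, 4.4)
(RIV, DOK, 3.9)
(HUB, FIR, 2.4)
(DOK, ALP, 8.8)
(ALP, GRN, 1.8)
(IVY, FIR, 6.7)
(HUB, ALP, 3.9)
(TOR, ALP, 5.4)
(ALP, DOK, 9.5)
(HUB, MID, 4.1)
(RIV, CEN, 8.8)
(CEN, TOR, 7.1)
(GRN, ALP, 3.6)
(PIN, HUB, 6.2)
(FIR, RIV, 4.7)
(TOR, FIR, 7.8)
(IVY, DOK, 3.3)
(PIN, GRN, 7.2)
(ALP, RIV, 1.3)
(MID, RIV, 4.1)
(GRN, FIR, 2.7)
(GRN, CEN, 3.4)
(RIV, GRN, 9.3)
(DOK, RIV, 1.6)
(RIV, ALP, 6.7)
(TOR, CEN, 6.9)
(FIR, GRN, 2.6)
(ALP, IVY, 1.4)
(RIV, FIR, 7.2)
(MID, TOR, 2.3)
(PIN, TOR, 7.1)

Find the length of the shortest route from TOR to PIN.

10.9 min

Settle nodes by increasing distance from TOR:
TOR: 0
ALP: 5.4  (via TOR)
RIV: 6.7  (via ALP)
IVY: 6.8  (via ALP)
CEN: 6.9  (via TOR)
GRN: 7.2  (via ALP)
FIR: 7.8  (via TOR)
DOK: 10.1  (via IVY)
PIN: 10.9  (via GRN)
Shortest route: TOR–ALP–GRN–PIN = 10.9 min.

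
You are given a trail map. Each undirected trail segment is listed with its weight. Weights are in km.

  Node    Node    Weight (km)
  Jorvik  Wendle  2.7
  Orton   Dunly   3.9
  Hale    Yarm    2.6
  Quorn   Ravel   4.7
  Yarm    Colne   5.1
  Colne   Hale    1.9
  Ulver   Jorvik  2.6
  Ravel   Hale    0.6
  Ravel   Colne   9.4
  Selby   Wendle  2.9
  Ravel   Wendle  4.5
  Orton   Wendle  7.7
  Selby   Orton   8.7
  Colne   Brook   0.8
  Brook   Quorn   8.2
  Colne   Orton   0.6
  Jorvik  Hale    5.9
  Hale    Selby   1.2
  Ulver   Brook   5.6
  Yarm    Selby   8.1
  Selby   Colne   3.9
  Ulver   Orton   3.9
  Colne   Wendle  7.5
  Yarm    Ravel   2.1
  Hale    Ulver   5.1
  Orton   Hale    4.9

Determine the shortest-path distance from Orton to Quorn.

Shortest distances from Orton:
Orton: 0
Colne: 0.6  (via Orton)
Brook: 1.4  (via Colne)
Hale: 2.5  (via Colne)
Ravel: 3.1  (via Hale)
Selby: 3.7  (via Hale)
Dunly: 3.9  (via Orton)
Ulver: 3.9  (via Orton)
Yarm: 5.1  (via Hale)
Jorvik: 6.5  (via Ulver)
Wendle: 6.6  (via Selby)
Quorn: 7.8  (via Ravel)
Shortest route: Orton–Colne–Hale–Ravel–Quorn = 7.8 km.

7.8 km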